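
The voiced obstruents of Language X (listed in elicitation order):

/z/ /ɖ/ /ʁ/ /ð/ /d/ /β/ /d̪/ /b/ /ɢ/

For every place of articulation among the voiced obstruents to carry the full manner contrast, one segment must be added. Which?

Stop: /b/ (bilabial), /d̪/ (dental), /d/ (alveolar), /ɖ/ (retroflex), /ɢ/ (uvular).
Fricative: /β/ (bilabial), /ð/ (dental), /z/ (alveolar), /ʁ/ (uvular).
The retroflex row has no fricative member, so the gap is the retroflex fricative /ʐ/.

/ʐ/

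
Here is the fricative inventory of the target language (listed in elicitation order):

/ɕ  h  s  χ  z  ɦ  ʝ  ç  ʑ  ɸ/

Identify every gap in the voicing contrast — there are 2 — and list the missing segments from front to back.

/β/, /ʁ/

bilabial: voiceless /ɸ/, voiced —.
alveolar: voiceless /s/, voiced /z/.
alveolo-palatal: voiceless /ɕ/, voiced /ʑ/.
palatal: voiceless /ç/, voiced /ʝ/.
uvular: voiceless /χ/, voiced —.
glottal: voiceless /h/, voiced /ɦ/.
Gaps, from front to back: bilabial lacks voiced (/β/); uvular lacks voiced (/ʁ/).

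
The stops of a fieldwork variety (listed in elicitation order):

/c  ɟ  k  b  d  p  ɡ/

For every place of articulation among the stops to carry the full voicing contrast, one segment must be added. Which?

bilabial: voiceless /p/, voiced /b/.
alveolar: voiceless —, voiced /d/.
palatal: voiceless /c/, voiced /ɟ/.
velar: voiceless /k/, voiced /ɡ/.
The alveolar row has no voiceless member, so the gap is the voiceless alveolar stop /t/.

/t/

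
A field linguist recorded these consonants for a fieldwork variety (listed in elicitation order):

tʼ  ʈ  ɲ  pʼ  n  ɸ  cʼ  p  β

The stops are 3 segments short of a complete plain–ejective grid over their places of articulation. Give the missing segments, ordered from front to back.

Plain: /p/ (bilabial), /ʈ/ (retroflex).
Ejective: /pʼ/ (bilabial), /tʼ/ (alveolar), /cʼ/ (palatal).
Gaps, from front to back: alveolar lacks plain (/t/); retroflex lacks ejective (/ʈʼ/); palatal lacks plain (/c/).

/t/, /ʈʼ/, /c/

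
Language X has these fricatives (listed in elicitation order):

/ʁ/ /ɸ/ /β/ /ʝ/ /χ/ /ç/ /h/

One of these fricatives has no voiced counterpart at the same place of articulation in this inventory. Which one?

Bilabial: /ɸ/ ~ /β/
Palatal: /ç/ ~ /ʝ/
Uvular: /χ/ ~ /ʁ/
Glottal: only /h/ (voiceless); no voiced partner.
So /h/ is the unpaired segment.

/h/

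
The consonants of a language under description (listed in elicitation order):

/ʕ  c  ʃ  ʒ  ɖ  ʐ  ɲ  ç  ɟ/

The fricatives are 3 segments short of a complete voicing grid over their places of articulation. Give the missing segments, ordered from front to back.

postalveolar: voiceless /ʃ/, voiced /ʒ/.
retroflex: voiceless —, voiced /ʐ/.
palatal: voiceless /ç/, voiced —.
pharyngeal: voiceless —, voiced /ʕ/.
Gaps, from front to back: retroflex lacks voiceless (/ʂ/); palatal lacks voiced (/ʝ/); pharyngeal lacks voiceless (/ħ/).

/ʂ/, /ʝ/, /ħ/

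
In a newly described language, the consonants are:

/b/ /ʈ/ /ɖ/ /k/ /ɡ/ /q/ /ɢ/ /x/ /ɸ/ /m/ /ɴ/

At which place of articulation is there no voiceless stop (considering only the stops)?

bilabial

bilabial: voiceless —, voiced /b/.
retroflex: voiceless /ʈ/, voiced /ɖ/.
velar: voiceless /k/, voiced /ɡ/.
uvular: voiceless /q/, voiced /ɢ/.
Every place of articulation has a voiceless member except bilabial, where /p/ would be expected.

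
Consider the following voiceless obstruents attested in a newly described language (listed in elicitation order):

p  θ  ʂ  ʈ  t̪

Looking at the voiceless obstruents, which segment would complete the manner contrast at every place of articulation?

place of articulation  stop      fricative
bilabial          p         —       
dental            t̪        θ       
retroflex         ʈ         ʂ       
The bilabial row has no fricative member, so the gap is the bilabial fricative /ɸ/.

/ɸ/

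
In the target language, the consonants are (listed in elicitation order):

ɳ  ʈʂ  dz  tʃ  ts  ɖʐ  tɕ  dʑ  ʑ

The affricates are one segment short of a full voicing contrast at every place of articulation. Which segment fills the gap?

/dʒ/

Voiceless: /ts/ (alveolar), /tʃ/ (postalveolar), /ʈʂ/ (retroflex), /tɕ/ (alveolo-palatal).
Voiced: /dz/ (alveolar), /ɖʐ/ (retroflex), /dʑ/ (alveolo-palatal).
The postalveolar row has no voiced member, so the gap is the voiced postalveolar affricate /dʒ/.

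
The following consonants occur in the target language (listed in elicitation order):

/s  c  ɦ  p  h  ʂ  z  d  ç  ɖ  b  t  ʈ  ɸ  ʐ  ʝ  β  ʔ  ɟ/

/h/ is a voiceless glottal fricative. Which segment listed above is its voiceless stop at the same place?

/ʔ/

The voiceless stop at the same place is a voiceless glottal stop — in this inventory, /ʔ/.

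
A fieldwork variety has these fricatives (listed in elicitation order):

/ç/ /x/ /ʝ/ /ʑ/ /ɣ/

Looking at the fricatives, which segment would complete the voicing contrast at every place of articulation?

/ɕ/

alveolo-palatal: voiceless —, voiced /ʑ/.
palatal: voiceless /ç/, voiced /ʝ/.
velar: voiceless /x/, voiced /ɣ/.
The alveolo-palatal row has no voiceless member, so the gap is the voiceless alveolo-palatal fricative /ɕ/.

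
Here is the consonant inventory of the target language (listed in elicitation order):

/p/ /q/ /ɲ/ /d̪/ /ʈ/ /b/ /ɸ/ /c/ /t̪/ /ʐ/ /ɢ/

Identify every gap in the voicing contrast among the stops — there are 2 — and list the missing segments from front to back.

/ɖ/, /ɟ/

place of articulation  voiceless  voiced  
bilabial          p         b       
dental            t̪        d̪      
retroflex         ʈ         —       
palatal           c         —       
uvular            q         ɢ       
Gaps, from front to back: retroflex lacks voiced (/ɖ/); palatal lacks voiced (/ɟ/).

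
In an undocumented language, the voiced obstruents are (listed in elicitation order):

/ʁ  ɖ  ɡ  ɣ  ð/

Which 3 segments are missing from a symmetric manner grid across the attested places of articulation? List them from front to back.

/d̪/, /ʐ/, /ɢ/

dental: stop —, fricative /ð/.
retroflex: stop /ɖ/, fricative —.
velar: stop /ɡ/, fricative /ɣ/.
uvular: stop —, fricative /ʁ/.
Gaps, from front to back: dental lacks stop (/d̪/); retroflex lacks fricative (/ʐ/); uvular lacks stop (/ɢ/).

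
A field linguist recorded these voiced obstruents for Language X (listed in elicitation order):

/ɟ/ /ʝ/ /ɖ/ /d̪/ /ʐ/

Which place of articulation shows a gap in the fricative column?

place of articulation  stop      fricative
dental            d̪        —       
retroflex         ɖ         ʐ       
palatal           ɟ         ʝ       
Every place of articulation has a fricative member except dental, where /ð/ would be expected.

dental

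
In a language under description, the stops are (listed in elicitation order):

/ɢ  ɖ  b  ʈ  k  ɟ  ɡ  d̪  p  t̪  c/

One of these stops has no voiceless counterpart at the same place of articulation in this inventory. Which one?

Bilabial: /p/ ~ /b/
Dental: /t̪/ ~ /d̪/
Retroflex: /ʈ/ ~ /ɖ/
Palatal: /c/ ~ /ɟ/
Velar: /k/ ~ /ɡ/
Uvular: only /ɢ/ (voiced); no voiceless partner.
So /ɢ/ is the unpaired segment.

/ɢ/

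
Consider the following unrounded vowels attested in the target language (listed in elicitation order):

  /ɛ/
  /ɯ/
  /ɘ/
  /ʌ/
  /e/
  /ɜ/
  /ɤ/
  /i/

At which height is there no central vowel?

height            front     central   back    
high              i         —         ɯ       
high-mid          e         ɘ         ɤ       
low-mid           ɛ         ɜ         ʌ       
Every height has a central member except high, where /ɨ/ would be expected.

high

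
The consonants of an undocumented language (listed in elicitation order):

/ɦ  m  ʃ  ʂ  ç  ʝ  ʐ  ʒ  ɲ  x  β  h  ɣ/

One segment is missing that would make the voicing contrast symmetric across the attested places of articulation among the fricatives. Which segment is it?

place of articulation  voiceless  voiced  
bilabial          —         β       
postalveolar      ʃ         ʒ       
retroflex         ʂ         ʐ       
palatal           ç         ʝ       
velar             x         ɣ       
glottal           h         ɦ       
The bilabial row has no voiceless member, so the gap is the voiceless bilabial fricative /ɸ/.

/ɸ/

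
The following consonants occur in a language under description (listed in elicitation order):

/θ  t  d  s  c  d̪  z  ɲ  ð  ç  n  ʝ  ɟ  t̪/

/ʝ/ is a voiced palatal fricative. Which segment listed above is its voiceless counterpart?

The voiceless counterpart is a voiceless palatal fricative — in this inventory, /ç/.

/ç/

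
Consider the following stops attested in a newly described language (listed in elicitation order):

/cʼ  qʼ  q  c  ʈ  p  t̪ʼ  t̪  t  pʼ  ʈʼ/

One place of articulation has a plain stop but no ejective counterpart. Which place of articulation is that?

alveolar

bilabial: plain /p/, ejective /pʼ/.
dental: plain /t̪/, ejective /t̪ʼ/.
alveolar: plain /t/, ejective —.
retroflex: plain /ʈ/, ejective /ʈʼ/.
palatal: plain /c/, ejective /cʼ/.
uvular: plain /q/, ejective /qʼ/.
Every place of articulation has an ejective member except alveolar, where /tʼ/ would be expected.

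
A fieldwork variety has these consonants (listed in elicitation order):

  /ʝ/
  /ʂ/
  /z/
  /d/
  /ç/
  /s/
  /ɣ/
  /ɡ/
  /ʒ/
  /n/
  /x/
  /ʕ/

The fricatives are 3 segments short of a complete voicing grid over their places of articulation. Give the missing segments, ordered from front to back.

place of articulation  voiceless  voiced  
alveolar          s         z       
postalveolar      —         ʒ       
retroflex         ʂ         —       
palatal           ç         ʝ       
velar             x         ɣ       
pharyngeal        —         ʕ       
Gaps, from front to back: postalveolar lacks voiceless (/ʃ/); retroflex lacks voiced (/ʐ/); pharyngeal lacks voiceless (/ħ/).

/ʃ/, /ʐ/, /ħ/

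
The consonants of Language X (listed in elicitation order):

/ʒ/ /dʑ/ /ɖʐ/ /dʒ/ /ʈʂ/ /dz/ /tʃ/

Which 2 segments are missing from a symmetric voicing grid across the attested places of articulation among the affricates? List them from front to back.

alveolar: voiceless —, voiced /dz/.
postalveolar: voiceless /tʃ/, voiced /dʒ/.
retroflex: voiceless /ʈʂ/, voiced /ɖʐ/.
alveolo-palatal: voiceless —, voiced /dʑ/.
Gaps, from front to back: alveolar lacks voiceless (/ts/); alveolo-palatal lacks voiceless (/tɕ/).

/ts/, /tɕ/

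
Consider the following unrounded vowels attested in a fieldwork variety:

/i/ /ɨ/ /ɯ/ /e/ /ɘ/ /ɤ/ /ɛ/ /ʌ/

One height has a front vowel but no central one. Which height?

height            front     central   back    
high              i         ɨ         ɯ       
high-mid          e         ɘ         ɤ       
low-mid           ɛ         —         ʌ       
Every height has a central member except low-mid, where /ɜ/ would be expected.

low-mid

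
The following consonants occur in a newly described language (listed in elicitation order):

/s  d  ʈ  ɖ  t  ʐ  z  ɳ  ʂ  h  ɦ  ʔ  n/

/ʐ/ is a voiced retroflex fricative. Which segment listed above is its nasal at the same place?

/ɳ/

The nasal at the same place is a retroflex nasal — in this inventory, /ɳ/.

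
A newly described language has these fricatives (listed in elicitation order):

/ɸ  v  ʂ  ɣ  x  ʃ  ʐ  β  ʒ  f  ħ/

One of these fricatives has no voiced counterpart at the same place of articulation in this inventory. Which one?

Bilabial: /ɸ/ ~ /β/
Labiodental: /f/ ~ /v/
Postalveolar: /ʃ/ ~ /ʒ/
Retroflex: /ʂ/ ~ /ʐ/
Velar: /x/ ~ /ɣ/
Pharyngeal: only /ħ/ (voiceless); no voiced partner.
So /ħ/ is the unpaired segment.

/ħ/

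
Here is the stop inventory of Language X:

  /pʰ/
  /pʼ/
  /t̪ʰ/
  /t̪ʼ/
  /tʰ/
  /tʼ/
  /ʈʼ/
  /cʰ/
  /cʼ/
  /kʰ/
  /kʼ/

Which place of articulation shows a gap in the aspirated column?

retroflex

place of articulation  aspirated  ejective
bilabial          pʰ        pʼ      
dental            t̪ʰ       t̪ʼ     
alveolar          tʰ        tʼ      
retroflex         —         ʈʼ      
palatal           cʰ        cʼ      
velar             kʰ        kʼ      
Every place of articulation has an aspirated member except retroflex, where /ʈʰ/ would be expected.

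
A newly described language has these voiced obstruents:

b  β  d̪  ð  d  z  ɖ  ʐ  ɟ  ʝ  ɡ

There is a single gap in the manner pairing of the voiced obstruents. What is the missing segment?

Stop: /b/ (bilabial), /d̪/ (dental), /d/ (alveolar), /ɖ/ (retroflex), /ɟ/ (palatal), /ɡ/ (velar).
Fricative: /β/ (bilabial), /ð/ (dental), /z/ (alveolar), /ʐ/ (retroflex), /ʝ/ (palatal).
The velar row has no fricative member, so the gap is the velar fricative /ɣ/.

/ɣ/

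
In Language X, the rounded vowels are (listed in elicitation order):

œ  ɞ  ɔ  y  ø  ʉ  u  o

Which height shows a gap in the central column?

height            front     central   back    
high              y         ʉ         u       
high-mid          ø         —         o       
low-mid           œ         ɞ         ɔ       
Every height has a central member except high-mid, where /ɵ/ would be expected.

high-mid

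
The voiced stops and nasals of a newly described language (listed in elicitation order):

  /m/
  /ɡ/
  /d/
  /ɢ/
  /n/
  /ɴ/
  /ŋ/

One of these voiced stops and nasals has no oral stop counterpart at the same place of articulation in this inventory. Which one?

Alveolar: /d/ ~ /n/
Velar: /ɡ/ ~ /ŋ/
Uvular: /ɢ/ ~ /ɴ/
Bilabial: only /m/ (nasal); no oral stop partner.
So /m/ is the unpaired segment.

/m/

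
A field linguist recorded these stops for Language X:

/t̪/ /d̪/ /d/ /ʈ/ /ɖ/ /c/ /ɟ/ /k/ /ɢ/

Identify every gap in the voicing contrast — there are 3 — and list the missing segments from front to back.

Voiceless: /t̪/ (dental), /ʈ/ (retroflex), /c/ (palatal), /k/ (velar).
Voiced: /d̪/ (dental), /d/ (alveolar), /ɖ/ (retroflex), /ɟ/ (palatal), /ɢ/ (uvular).
Gaps, from front to back: alveolar lacks voiceless (/t/); velar lacks voiced (/ɡ/); uvular lacks voiceless (/q/).

/t/, /ɡ/, /q/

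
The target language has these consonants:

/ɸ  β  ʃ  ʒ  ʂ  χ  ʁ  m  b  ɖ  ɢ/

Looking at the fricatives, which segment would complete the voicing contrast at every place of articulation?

bilabial: voiceless /ɸ/, voiced /β/.
postalveolar: voiceless /ʃ/, voiced /ʒ/.
retroflex: voiceless /ʂ/, voiced —.
uvular: voiceless /χ/, voiced /ʁ/.
The retroflex row has no voiced member, so the gap is the voiced retroflex fricative /ʐ/.

/ʐ/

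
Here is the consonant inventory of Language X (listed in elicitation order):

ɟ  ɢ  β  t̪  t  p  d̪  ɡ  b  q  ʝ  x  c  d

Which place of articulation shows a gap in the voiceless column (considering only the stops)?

velar

Voiceless: /p/ (bilabial), /t̪/ (dental), /t/ (alveolar), /c/ (palatal), /q/ (uvular).
Voiced: /b/ (bilabial), /d̪/ (dental), /d/ (alveolar), /ɟ/ (palatal), /ɡ/ (velar), /ɢ/ (uvular).
Every place of articulation has a voiceless member except velar, where /k/ would be expected.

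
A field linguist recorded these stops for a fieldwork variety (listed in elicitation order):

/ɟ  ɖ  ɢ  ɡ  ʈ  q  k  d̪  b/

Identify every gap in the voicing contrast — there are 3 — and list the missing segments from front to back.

/p/, /t̪/, /c/

Voiceless: /ʈ/ (retroflex), /k/ (velar), /q/ (uvular).
Voiced: /b/ (bilabial), /d̪/ (dental), /ɖ/ (retroflex), /ɟ/ (palatal), /ɡ/ (velar), /ɢ/ (uvular).
Gaps, from front to back: bilabial lacks voiceless (/p/); dental lacks voiceless (/t̪/); palatal lacks voiceless (/c/).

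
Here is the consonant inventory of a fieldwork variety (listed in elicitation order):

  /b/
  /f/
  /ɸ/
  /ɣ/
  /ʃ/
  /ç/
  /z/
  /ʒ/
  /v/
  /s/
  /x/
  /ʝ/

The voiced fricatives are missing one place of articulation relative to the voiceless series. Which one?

bilabial

bilabial: voiceless /ɸ/, voiced —.
labiodental: voiceless /f/, voiced /v/.
alveolar: voiceless /s/, voiced /z/.
postalveolar: voiceless /ʃ/, voiced /ʒ/.
palatal: voiceless /ç/, voiced /ʝ/.
velar: voiceless /x/, voiced /ɣ/.
Every place of articulation has a voiced member except bilabial, where /β/ would be expected.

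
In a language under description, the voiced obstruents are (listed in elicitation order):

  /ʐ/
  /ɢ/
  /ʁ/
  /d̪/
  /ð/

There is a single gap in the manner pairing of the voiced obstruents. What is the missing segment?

/ɖ/

Stop: /d̪/ (dental), /ɢ/ (uvular).
Fricative: /ð/ (dental), /ʐ/ (retroflex), /ʁ/ (uvular).
The retroflex row has no stop member, so the gap is the retroflex stop /ɖ/.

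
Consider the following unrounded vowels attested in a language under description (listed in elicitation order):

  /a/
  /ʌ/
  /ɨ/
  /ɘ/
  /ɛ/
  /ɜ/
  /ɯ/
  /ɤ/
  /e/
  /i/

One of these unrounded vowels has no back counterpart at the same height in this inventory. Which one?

High: /i/ ~ /ɨ/ ~ /ɯ/
High-mid: /e/ ~ /ɘ/ ~ /ɤ/
Low-mid: /ɛ/ ~ /ɜ/ ~ /ʌ/
Low: only /a/ (front); no back partner.
So /a/ is the unpaired segment.

/a/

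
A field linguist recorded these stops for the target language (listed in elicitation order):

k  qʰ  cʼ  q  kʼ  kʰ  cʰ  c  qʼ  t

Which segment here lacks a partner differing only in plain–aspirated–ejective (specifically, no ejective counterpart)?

Palatal: /c/ ~ /cʰ/ ~ /cʼ/
Velar: /k/ ~ /kʰ/ ~ /kʼ/
Uvular: /q/ ~ /qʰ/ ~ /qʼ/
Alveolar: only /t/ (plain); no ejective partner.
So /t/ is the unpaired segment.

/t/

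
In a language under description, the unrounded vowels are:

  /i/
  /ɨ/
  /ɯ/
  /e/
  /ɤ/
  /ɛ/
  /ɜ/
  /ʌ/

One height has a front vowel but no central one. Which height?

Front: /i/ (high), /e/ (high-mid), /ɛ/ (low-mid).
Central: /ɨ/ (high), /ɜ/ (low-mid).
Back: /ɯ/ (high), /ɤ/ (high-mid), /ʌ/ (low-mid).
Every height has a central member except high-mid, where /ɘ/ would be expected.

high-mid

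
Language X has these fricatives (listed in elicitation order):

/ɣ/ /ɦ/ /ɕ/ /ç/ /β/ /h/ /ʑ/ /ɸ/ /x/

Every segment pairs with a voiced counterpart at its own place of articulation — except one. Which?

/ç/

Bilabial: /ɸ/ ~ /β/
Alveolo-palatal: /ɕ/ ~ /ʑ/
Velar: /x/ ~ /ɣ/
Glottal: /h/ ~ /ɦ/
Palatal: only /ç/ (voiceless); no voiced partner.
So /ç/ is the unpaired segment.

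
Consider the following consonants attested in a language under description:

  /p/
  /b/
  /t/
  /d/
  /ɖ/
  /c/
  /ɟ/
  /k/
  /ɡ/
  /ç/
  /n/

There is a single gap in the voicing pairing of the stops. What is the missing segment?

place of articulation  voiceless  voiced  
bilabial          p         b       
alveolar          t         d       
retroflex         —         ɖ       
palatal           c         ɟ       
velar             k         ɡ       
The retroflex row has no voiceless member, so the gap is the voiceless retroflex stop /ʈ/.

/ʈ/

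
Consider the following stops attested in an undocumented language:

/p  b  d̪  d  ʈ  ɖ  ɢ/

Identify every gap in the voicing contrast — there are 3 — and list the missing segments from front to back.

/t̪/, /t/, /q/

place of articulation  voiceless  voiced  
bilabial          p         b       
dental            —         d̪      
alveolar          —         d       
retroflex         ʈ         ɖ       
uvular            —         ɢ       
Gaps, from front to back: dental lacks voiceless (/t̪/); alveolar lacks voiceless (/t/); uvular lacks voiceless (/q/).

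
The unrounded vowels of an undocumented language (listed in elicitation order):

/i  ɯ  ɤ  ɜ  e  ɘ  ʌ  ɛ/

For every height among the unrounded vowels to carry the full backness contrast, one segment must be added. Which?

/ɨ/

height            front     central   back    
high              i         —         ɯ       
high-mid          e         ɘ         ɤ       
low-mid           ɛ         ɜ         ʌ       
The high row has no central member, so the gap is the high central unrounded vowel /ɨ/.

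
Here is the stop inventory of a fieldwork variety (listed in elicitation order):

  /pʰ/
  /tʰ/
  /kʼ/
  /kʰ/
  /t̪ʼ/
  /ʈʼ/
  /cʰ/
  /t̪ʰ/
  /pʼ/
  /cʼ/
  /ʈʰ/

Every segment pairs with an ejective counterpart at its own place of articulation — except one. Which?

Bilabial: /pʰ/ ~ /pʼ/
Dental: /t̪ʰ/ ~ /t̪ʼ/
Retroflex: /ʈʰ/ ~ /ʈʼ/
Palatal: /cʰ/ ~ /cʼ/
Velar: /kʰ/ ~ /kʼ/
Alveolar: only /tʰ/ (aspirated); no ejective partner.
So /tʰ/ is the unpaired segment.

/tʰ/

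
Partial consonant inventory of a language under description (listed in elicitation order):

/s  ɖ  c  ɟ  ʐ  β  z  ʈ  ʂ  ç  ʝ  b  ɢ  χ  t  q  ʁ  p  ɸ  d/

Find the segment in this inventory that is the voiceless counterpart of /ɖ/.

/ɖ/ is a voiced retroflex stop.
The voiceless counterpart is a voiceless retroflex stop — in this inventory, /ʈ/.

/ʈ/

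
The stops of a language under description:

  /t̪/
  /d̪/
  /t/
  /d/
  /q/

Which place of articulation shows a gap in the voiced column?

place of articulation  voiceless  voiced  
dental            t̪        d̪      
alveolar          t         d       
uvular            q         —       
Every place of articulation has a voiced member except uvular, where /ɢ/ would be expected.

uvular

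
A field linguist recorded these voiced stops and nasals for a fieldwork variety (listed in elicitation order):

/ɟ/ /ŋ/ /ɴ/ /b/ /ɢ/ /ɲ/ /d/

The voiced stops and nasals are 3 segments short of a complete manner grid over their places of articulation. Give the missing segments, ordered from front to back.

/m/, /n/, /ɡ/

Oral stop: /b/ (bilabial), /d/ (alveolar), /ɟ/ (palatal), /ɢ/ (uvular).
Nasal: /ɲ/ (palatal), /ŋ/ (velar), /ɴ/ (uvular).
Gaps, from front to back: bilabial lacks nasal (/m/); alveolar lacks nasal (/n/); velar lacks oral stop (/ɡ/).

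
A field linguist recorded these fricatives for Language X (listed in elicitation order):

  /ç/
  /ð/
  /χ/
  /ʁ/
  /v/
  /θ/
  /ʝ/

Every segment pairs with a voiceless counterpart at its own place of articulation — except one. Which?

Dental: /θ/ ~ /ð/
Palatal: /ç/ ~ /ʝ/
Uvular: /χ/ ~ /ʁ/
Labiodental: only /v/ (voiced); no voiceless partner.
So /v/ is the unpaired segment.

/v/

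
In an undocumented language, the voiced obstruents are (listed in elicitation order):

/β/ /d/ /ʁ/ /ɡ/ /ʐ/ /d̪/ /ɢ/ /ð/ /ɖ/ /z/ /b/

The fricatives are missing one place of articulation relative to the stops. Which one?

Stop: /b/ (bilabial), /d̪/ (dental), /d/ (alveolar), /ɖ/ (retroflex), /ɡ/ (velar), /ɢ/ (uvular).
Fricative: /β/ (bilabial), /ð/ (dental), /z/ (alveolar), /ʐ/ (retroflex), /ʁ/ (uvular).
Every place of articulation has a fricative member except velar, where /ɣ/ would be expected.

velar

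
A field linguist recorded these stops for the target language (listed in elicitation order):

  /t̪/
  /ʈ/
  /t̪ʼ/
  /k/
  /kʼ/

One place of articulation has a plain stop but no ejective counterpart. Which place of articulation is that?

retroflex

Plain: /t̪/ (dental), /ʈ/ (retroflex), /k/ (velar).
Ejective: /t̪ʼ/ (dental), /kʼ/ (velar).
Every place of articulation has an ejective member except retroflex, where /ʈʼ/ would be expected.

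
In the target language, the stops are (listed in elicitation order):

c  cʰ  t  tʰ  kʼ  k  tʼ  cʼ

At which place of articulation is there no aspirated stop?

Plain: /t/ (alveolar), /c/ (palatal), /k/ (velar).
Aspirated: /tʰ/ (alveolar), /cʰ/ (palatal).
Ejective: /tʼ/ (alveolar), /cʼ/ (palatal), /kʼ/ (velar).
Every place of articulation has an aspirated member except velar, where /kʰ/ would be expected.

velar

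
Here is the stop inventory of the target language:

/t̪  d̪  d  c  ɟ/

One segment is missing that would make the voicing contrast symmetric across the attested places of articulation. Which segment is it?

/t/

Voiceless: /t̪/ (dental), /c/ (palatal).
Voiced: /d̪/ (dental), /d/ (alveolar), /ɟ/ (palatal).
The alveolar row has no voiceless member, so the gap is the voiceless alveolar stop /t/.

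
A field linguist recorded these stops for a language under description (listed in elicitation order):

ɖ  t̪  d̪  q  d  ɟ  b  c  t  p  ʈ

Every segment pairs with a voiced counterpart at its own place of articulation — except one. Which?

/q/

Bilabial: /p/ ~ /b/
Dental: /t̪/ ~ /d̪/
Alveolar: /t/ ~ /d/
Retroflex: /ʈ/ ~ /ɖ/
Palatal: /c/ ~ /ɟ/
Uvular: only /q/ (voiceless); no voiced partner.
So /q/ is the unpaired segment.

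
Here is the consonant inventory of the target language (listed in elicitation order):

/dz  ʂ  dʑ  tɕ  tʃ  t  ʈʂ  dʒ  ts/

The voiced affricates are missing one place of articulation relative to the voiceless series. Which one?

retroflex

Voiceless: /ts/ (alveolar), /tʃ/ (postalveolar), /ʈʂ/ (retroflex), /tɕ/ (alveolo-palatal).
Voiced: /dz/ (alveolar), /dʒ/ (postalveolar), /dʑ/ (alveolo-palatal).
Every place of articulation has a voiced member except retroflex, where /ɖʐ/ would be expected.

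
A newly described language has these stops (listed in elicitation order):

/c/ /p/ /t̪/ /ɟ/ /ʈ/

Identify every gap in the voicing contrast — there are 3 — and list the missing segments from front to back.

/b/, /d̪/, /ɖ/

bilabial: voiceless /p/, voiced —.
dental: voiceless /t̪/, voiced —.
retroflex: voiceless /ʈ/, voiced —.
palatal: voiceless /c/, voiced /ɟ/.
Gaps, from front to back: bilabial lacks voiced (/b/); dental lacks voiced (/d̪/); retroflex lacks voiced (/ɖ/).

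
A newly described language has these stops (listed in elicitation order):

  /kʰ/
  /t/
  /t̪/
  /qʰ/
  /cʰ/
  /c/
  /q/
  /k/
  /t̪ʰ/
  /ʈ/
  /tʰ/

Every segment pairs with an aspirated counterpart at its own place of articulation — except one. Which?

Dental: /t̪/ ~ /t̪ʰ/
Alveolar: /t/ ~ /tʰ/
Palatal: /c/ ~ /cʰ/
Velar: /k/ ~ /kʰ/
Uvular: /q/ ~ /qʰ/
Retroflex: only /ʈ/ (plain); no aspirated partner.
So /ʈ/ is the unpaired segment.

/ʈ/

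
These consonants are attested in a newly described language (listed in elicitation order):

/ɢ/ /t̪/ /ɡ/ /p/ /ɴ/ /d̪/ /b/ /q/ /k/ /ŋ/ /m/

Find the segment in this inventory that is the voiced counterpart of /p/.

/b/

/p/ is a voiceless bilabial stop.
The voiced counterpart is a voiced bilabial stop — in this inventory, /b/.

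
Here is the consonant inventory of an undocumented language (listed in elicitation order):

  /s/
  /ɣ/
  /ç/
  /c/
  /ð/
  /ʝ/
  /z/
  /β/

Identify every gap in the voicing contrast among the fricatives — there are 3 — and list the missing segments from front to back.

/ɸ/, /θ/, /x/

bilabial: voiceless —, voiced /β/.
dental: voiceless —, voiced /ð/.
alveolar: voiceless /s/, voiced /z/.
palatal: voiceless /ç/, voiced /ʝ/.
velar: voiceless —, voiced /ɣ/.
Gaps, from front to back: bilabial lacks voiceless (/ɸ/); dental lacks voiceless (/θ/); velar lacks voiceless (/x/).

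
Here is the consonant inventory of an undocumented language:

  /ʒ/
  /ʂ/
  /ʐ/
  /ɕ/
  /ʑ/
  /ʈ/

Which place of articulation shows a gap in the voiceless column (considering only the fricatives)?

postalveolar

place of articulation  voiceless  voiced  
postalveolar      —         ʒ       
retroflex         ʂ         ʐ       
alveolo-palatal   ɕ         ʑ       
Every place of articulation has a voiceless member except postalveolar, where /ʃ/ would be expected.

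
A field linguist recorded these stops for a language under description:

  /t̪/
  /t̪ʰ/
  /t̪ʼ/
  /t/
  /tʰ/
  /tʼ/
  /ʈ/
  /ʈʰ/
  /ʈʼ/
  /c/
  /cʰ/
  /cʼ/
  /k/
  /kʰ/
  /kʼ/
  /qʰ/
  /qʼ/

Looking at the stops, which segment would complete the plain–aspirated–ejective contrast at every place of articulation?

place of articulation  plain     aspirated  ejective
dental            t̪        t̪ʰ       t̪ʼ     
alveolar          t         tʰ        tʼ      
retroflex         ʈ         ʈʰ        ʈʼ      
palatal           c         cʰ        cʼ      
velar             k         kʰ        kʼ      
uvular            —         qʰ        qʼ      
The uvular row has no plain member, so the gap is the plain uvular stop /q/.

/q/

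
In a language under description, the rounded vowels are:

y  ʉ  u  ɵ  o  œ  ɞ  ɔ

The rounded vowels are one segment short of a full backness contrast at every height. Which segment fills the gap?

high: front /y/, central /ʉ/, back /u/.
high-mid: front —, central /ɵ/, back /o/.
low-mid: front /œ/, central /ɞ/, back /ɔ/.
The high-mid row has no front member, so the gap is the high-mid front rounded vowel /ø/.

/ø/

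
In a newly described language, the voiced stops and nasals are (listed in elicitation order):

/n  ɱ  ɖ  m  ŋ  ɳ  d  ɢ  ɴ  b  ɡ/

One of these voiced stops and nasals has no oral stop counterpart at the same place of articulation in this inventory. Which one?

Bilabial: /b/ ~ /m/
Alveolar: /d/ ~ /n/
Retroflex: /ɖ/ ~ /ɳ/
Velar: /ɡ/ ~ /ŋ/
Uvular: /ɢ/ ~ /ɴ/
Labiodental: only /ɱ/ (nasal); no oral stop partner.
So /ɱ/ is the unpaired segment.

/ɱ/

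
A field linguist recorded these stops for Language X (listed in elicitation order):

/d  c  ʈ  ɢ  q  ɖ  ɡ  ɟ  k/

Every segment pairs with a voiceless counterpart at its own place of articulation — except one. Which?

/d/

Retroflex: /ʈ/ ~ /ɖ/
Palatal: /c/ ~ /ɟ/
Velar: /k/ ~ /ɡ/
Uvular: /q/ ~ /ɢ/
Alveolar: only /d/ (voiced); no voiceless partner.
So /d/ is the unpaired segment.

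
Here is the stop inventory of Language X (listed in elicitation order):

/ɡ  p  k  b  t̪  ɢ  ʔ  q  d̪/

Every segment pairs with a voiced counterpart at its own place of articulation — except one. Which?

/ʔ/

Bilabial: /p/ ~ /b/
Dental: /t̪/ ~ /d̪/
Velar: /k/ ~ /ɡ/
Uvular: /q/ ~ /ɢ/
Glottal: only /ʔ/ (voiceless); no voiced partner.
So /ʔ/ is the unpaired segment.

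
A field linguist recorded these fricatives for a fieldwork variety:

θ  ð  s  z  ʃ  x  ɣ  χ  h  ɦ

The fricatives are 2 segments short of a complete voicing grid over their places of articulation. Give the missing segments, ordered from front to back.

Voiceless: /θ/ (dental), /s/ (alveolar), /ʃ/ (postalveolar), /x/ (velar), /χ/ (uvular), /h/ (glottal).
Voiced: /ð/ (dental), /z/ (alveolar), /ɣ/ (velar), /ɦ/ (glottal).
Gaps, from front to back: postalveolar lacks voiced (/ʒ/); uvular lacks voiced (/ʁ/).

/ʒ/, /ʁ/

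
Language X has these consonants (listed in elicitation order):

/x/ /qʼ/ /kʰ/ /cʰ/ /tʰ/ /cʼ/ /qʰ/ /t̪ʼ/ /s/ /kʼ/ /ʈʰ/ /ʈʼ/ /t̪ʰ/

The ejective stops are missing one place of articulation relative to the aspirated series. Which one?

place of articulation  aspirated  ejective
dental            t̪ʰ       t̪ʼ     
alveolar          tʰ        —       
retroflex         ʈʰ        ʈʼ      
palatal           cʰ        cʼ      
velar             kʰ        kʼ      
uvular            qʰ        qʼ      
Every place of articulation has an ejective member except alveolar, where /tʼ/ would be expected.

alveolar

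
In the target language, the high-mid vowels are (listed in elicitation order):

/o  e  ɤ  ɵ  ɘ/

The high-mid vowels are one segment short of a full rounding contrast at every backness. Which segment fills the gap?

Unrounded: /e/ (front), /ɘ/ (central), /ɤ/ (back).
Rounded: /ɵ/ (central), /o/ (back).
The front row has no rounded member, so the gap is the front rounded vowel /ø/.

/ø/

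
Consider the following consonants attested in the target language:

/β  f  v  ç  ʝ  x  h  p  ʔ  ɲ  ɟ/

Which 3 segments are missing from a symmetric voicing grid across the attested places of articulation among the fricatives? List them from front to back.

/ɸ/, /ɣ/, /ɦ/

place of articulation  voiceless  voiced  
bilabial          —         β       
labiodental       f         v       
palatal           ç         ʝ       
velar             x         —       
glottal           h         —       
Gaps, from front to back: bilabial lacks voiceless (/ɸ/); velar lacks voiced (/ɣ/); glottal lacks voiced (/ɦ/).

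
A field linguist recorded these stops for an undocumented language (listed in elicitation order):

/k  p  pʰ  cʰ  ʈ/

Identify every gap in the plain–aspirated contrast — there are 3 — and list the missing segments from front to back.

bilabial: plain /p/, aspirated /pʰ/.
retroflex: plain /ʈ/, aspirated —.
palatal: plain —, aspirated /cʰ/.
velar: plain /k/, aspirated —.
Gaps, from front to back: retroflex lacks aspirated (/ʈʰ/); palatal lacks plain (/c/); velar lacks aspirated (/kʰ/).

/ʈʰ/, /c/, /kʰ/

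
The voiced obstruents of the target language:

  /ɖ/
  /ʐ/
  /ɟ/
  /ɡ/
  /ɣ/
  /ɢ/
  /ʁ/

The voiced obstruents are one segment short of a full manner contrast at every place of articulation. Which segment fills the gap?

place of articulation  stop      fricative
retroflex         ɖ         ʐ       
palatal           ɟ         —       
velar             ɡ         ɣ       
uvular            ɢ         ʁ       
The palatal row has no fricative member, so the gap is the palatal fricative /ʝ/.

/ʝ/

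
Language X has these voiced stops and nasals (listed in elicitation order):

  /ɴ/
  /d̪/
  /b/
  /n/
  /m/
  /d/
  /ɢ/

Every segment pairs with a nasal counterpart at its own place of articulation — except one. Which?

/d̪/

Bilabial: /b/ ~ /m/
Alveolar: /d/ ~ /n/
Uvular: /ɢ/ ~ /ɴ/
Dental: only /d̪/ (oral stop); no nasal partner.
So /d̪/ is the unpaired segment.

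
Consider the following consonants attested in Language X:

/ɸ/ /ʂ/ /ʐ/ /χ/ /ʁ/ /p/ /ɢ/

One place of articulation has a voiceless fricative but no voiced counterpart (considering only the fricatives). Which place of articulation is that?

bilabial: voiceless /ɸ/, voiced —.
retroflex: voiceless /ʂ/, voiced /ʐ/.
uvular: voiceless /χ/, voiced /ʁ/.
Every place of articulation has a voiced member except bilabial, where /β/ would be expected.

bilabial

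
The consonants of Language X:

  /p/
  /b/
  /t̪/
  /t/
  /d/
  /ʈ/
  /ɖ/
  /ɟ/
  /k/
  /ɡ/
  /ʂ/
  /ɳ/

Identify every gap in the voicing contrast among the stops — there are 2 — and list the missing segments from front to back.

/d̪/, /c/

Voiceless: /p/ (bilabial), /t̪/ (dental), /t/ (alveolar), /ʈ/ (retroflex), /k/ (velar).
Voiced: /b/ (bilabial), /d/ (alveolar), /ɖ/ (retroflex), /ɟ/ (palatal), /ɡ/ (velar).
Gaps, from front to back: dental lacks voiced (/d̪/); palatal lacks voiceless (/c/).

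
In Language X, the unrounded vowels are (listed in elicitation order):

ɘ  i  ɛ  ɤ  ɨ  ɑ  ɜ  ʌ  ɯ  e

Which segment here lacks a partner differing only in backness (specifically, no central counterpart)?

/ɑ/

High: /i/ ~ /ɨ/ ~ /ɯ/
High-mid: /e/ ~ /ɘ/ ~ /ɤ/
Low-mid: /ɛ/ ~ /ɜ/ ~ /ʌ/
Low: only /ɑ/ (back); no central partner.
So /ɑ/ is the unpaired segment.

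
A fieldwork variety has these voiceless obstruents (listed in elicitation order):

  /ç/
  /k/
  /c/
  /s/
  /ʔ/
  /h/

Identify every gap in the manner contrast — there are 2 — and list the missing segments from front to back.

Stop: /c/ (palatal), /k/ (velar), /ʔ/ (glottal).
Fricative: /s/ (alveolar), /ç/ (palatal), /h/ (glottal).
Gaps, from front to back: alveolar lacks stop (/t/); velar lacks fricative (/x/).

/t/, /x/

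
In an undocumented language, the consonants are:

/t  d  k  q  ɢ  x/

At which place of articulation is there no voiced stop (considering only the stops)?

alveolar: voiceless /t/, voiced /d/.
velar: voiceless /k/, voiced —.
uvular: voiceless /q/, voiced /ɢ/.
Every place of articulation has a voiced member except velar, where /ɡ/ would be expected.

velar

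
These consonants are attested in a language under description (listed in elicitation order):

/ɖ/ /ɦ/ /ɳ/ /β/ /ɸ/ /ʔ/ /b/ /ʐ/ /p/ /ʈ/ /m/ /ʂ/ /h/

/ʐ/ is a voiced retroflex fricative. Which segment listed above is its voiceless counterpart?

/ʂ/

The voiceless counterpart is a voiceless retroflex fricative — in this inventory, /ʂ/.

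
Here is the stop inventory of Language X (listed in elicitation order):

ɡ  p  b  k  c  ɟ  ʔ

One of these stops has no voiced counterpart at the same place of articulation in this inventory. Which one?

Bilabial: /p/ ~ /b/
Palatal: /c/ ~ /ɟ/
Velar: /k/ ~ /ɡ/
Glottal: only /ʔ/ (voiceless); no voiced partner.
So /ʔ/ is the unpaired segment.

/ʔ/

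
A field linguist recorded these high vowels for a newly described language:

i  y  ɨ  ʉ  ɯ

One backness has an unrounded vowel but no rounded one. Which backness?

backness          unrounded  rounded 
front             i         y       
central           ɨ         ʉ       
back              ɯ         —       
Every backness has a rounded member except back, where /u/ would be expected.

back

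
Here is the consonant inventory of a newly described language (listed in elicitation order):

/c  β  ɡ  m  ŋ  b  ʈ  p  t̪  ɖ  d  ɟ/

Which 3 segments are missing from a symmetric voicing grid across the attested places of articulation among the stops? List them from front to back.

Voiceless: /p/ (bilabial), /t̪/ (dental), /ʈ/ (retroflex), /c/ (palatal).
Voiced: /b/ (bilabial), /d/ (alveolar), /ɖ/ (retroflex), /ɟ/ (palatal), /ɡ/ (velar).
Gaps, from front to back: dental lacks voiced (/d̪/); alveolar lacks voiceless (/t/); velar lacks voiceless (/k/).

/d̪/, /t/, /k/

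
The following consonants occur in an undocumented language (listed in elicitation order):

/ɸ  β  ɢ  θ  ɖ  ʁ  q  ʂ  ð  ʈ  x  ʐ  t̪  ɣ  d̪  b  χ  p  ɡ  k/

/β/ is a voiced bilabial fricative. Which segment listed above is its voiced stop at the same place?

The voiced stop at the same place is a voiced bilabial stop — in this inventory, /b/.

/b/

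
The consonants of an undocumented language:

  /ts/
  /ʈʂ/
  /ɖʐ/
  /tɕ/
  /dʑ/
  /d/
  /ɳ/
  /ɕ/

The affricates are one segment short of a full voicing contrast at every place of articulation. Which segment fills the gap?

place of articulation  voiceless  voiced  
alveolar          ts        —       
retroflex         ʈʂ        ɖʐ      
alveolo-palatal   tɕ        dʑ      
The alveolar row has no voiced member, so the gap is the voiced alveolar affricate /dz/.

/dz/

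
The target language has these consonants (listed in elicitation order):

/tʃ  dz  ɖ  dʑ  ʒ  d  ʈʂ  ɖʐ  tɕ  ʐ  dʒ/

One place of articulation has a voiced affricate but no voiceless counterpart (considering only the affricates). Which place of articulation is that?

alveolar

alveolar: voiceless —, voiced /dz/.
postalveolar: voiceless /tʃ/, voiced /dʒ/.
retroflex: voiceless /ʈʂ/, voiced /ɖʐ/.
alveolo-palatal: voiceless /tɕ/, voiced /dʑ/.
Every place of articulation has a voiceless member except alveolar, where /ts/ would be expected.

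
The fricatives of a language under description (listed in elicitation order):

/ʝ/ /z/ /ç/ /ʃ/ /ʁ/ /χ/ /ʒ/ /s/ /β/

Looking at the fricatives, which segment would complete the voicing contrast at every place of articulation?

/ɸ/

Voiceless: /s/ (alveolar), /ʃ/ (postalveolar), /ç/ (palatal), /χ/ (uvular).
Voiced: /β/ (bilabial), /z/ (alveolar), /ʒ/ (postalveolar), /ʝ/ (palatal), /ʁ/ (uvular).
The bilabial row has no voiceless member, so the gap is the voiceless bilabial fricative /ɸ/.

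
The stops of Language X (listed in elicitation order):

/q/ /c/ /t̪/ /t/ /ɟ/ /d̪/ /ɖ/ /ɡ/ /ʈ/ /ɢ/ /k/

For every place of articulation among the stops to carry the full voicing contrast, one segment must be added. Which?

Voiceless: /t̪/ (dental), /t/ (alveolar), /ʈ/ (retroflex), /c/ (palatal), /k/ (velar), /q/ (uvular).
Voiced: /d̪/ (dental), /ɖ/ (retroflex), /ɟ/ (palatal), /ɡ/ (velar), /ɢ/ (uvular).
The alveolar row has no voiced member, so the gap is the voiced alveolar stop /d/.

/d/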